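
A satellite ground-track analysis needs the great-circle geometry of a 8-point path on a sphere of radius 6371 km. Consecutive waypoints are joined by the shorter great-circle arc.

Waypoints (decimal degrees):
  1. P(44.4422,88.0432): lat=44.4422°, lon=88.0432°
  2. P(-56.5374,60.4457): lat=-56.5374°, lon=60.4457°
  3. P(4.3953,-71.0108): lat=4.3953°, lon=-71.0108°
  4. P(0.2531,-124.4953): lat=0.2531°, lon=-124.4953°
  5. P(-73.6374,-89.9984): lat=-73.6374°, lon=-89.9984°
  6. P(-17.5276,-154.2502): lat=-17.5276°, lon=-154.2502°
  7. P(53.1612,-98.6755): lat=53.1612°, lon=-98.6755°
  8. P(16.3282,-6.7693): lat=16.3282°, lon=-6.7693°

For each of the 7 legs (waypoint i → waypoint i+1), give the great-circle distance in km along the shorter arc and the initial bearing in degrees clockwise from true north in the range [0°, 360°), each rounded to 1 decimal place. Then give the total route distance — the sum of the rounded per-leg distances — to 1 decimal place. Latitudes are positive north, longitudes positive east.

Leg 1: φ1=0.7756627, φ2=-0.9867638, Δφ=-1.7624265, Δλ=-0.4816672 rad; a=sin²(Δφ/2)+cosφ1·cosφ2·sin²(Δλ/2)=0.6176249159; c=2·atan2(√a, √(1-a))=1.808271933; dist=6371·c=11520.500 ≈ 11520.5 km; running total=11520.5 km
Leg 1 bearing: y=sinΔλ·cosφ2=-0.25543666, x=cosφ1·sinφ2-sinφ1·cosφ2·cosΔλ=-0.93776843; θ=atan2(y, x)=-164.7630° <0 so +360° → 195.2370° ≈ 195.2°
Leg 2: φ1=-0.9867638, φ2=0.0767125, Δφ=1.0634762, Δλ=-2.2943487 rad; a=sin²(Δφ/2)+cosφ1·cosφ2·sin²(Δλ/2)=0.7139554121; c=2·atan2(√a, √(1-a))=2.012976343; dist=6371·c=12824.672 ≈ 12824.7 km; running total=24345.2 km
Leg 2 bearing: y=sinΔλ·cosφ2=-0.74725445, x=cosφ1·sinφ2-sinφ1·cosφ2·cosΔλ=-0.50843201; θ=atan2(y, x)=-124.2314° <0 so +360° → 235.7686° ≈ 235.8°
Leg 3: φ1=0.0767125, φ2=0.0044174, Δφ=-0.0722950, Δλ=-0.9334806 rad; a=sin²(Δφ/2)+cosφ1·cosφ2·sin²(Δλ/2)=0.2031885046; c=2·atan2(√a, √(1-a))=0.935242876; dist=6371·c=5958.432 ≈ 5958.4 km; running total=30303.6 km
Leg 3 bearing: y=sinΔλ·cosφ2=-0.80368807, x=cosφ1·sinφ2-sinφ1·cosφ2·cosΔλ=-0.04119737; θ=atan2(y, x)=-92.9344° <0 so +360° → 267.0656° ≈ 267.1°
Leg 4: φ1=0.0044174, φ2=-1.2852151, Δφ=-1.2896325, Δλ=0.6020845 rad; a=sin²(Δφ/2)+cosφ1·cosφ2·sin²(Δλ/2)=0.3860316286; c=2·atan2(√a, √(1-a))=1.340838210; dist=6371·c=8542.480 ≈ 8542.5 km; running total=38846.1 km
Leg 4 bearing: y=sinΔλ·cosφ2=0.15955269, x=cosφ1·sinφ2-sinφ1·cosφ2·cosΔλ=-0.96051433; θ=atan2(y, x)=170.5686° ≈ 170.6°
Leg 5: φ1=-1.2852151, φ2=-0.3059143, Δφ=0.9793008, Δλ=-1.1214055 rad; a=sin²(Δφ/2)+cosφ1·cosφ2·sin²(Δλ/2)=0.2971663379; c=2·atan2(√a, √(1-a))=1.153087517; dist=6371·c=7346.321 ≈ 7346.3 km; running total=46192.4 km
Leg 5 bearing: y=sinΔλ·cosφ2=-0.85889362, x=cosφ1·sinφ2-sinφ1·cosφ2·cosΔλ=0.31262720; θ=atan2(y, x)=-69.9991° <0 so +360° → 290.0009° ≈ 290.0°
Leg 6: φ1=-0.3059143, φ2=0.9278380, Δφ=1.2337523, Δλ=0.9699615 rad; a=sin²(Δφ/2)+cosφ1·cosφ2·sin²(Δλ/2)=0.4589069275; c=2·atan2(√a, √(1-a))=1.488517377; dist=6371·c=9483.344 ≈ 9483.3 km; running total=55675.7 km
Leg 6 bearing: y=sinΔλ·cosφ2=0.49456013, x=cosφ1·sinφ2-sinφ1·cosφ2·cosΔλ=0.86524893; θ=atan2(y, x)=29.7515° ≈ 29.8°
Leg 7: φ1=0.9278380, φ2=0.2849809, Δφ=-0.6428571, Δλ=1.6040658 rad; a=sin²(Δφ/2)+cosφ1·cosφ2·sin²(Δλ/2)=0.3970681942; c=2·atan2(√a, √(1-a))=1.363450187; dist=6371·c=8686.541 ≈ 8686.5 km; running total=64362.2 km
Leg 7 bearing: y=sinΔλ·cosφ2=0.95913598, x=cosφ1·sinφ2-sinφ1·cosφ2·cosΔλ=0.19410912; θ=atan2(y, x)=78.5591° ≈ 78.6°

Leg 1: dist=11520.5 km, bearing=195.2°
Leg 2: dist=12824.7 km, bearing=235.8°
Leg 3: dist=5958.4 km, bearing=267.1°
Leg 4: dist=8542.5 km, bearing=170.6°
Leg 5: dist=7346.3 km, bearing=290.0°
Leg 6: dist=9483.3 km, bearing=29.8°
Leg 7: dist=8686.5 km, bearing=78.6°
Total: 64362.2 km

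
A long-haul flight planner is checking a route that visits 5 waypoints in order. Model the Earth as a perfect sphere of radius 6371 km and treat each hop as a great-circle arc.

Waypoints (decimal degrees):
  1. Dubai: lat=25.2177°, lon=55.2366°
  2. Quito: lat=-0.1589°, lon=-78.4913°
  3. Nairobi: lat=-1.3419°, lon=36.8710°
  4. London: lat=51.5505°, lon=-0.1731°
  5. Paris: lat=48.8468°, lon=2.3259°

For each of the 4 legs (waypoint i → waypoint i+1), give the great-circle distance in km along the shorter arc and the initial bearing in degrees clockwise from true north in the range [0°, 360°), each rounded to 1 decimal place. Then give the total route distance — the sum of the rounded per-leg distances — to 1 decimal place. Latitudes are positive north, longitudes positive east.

Leg 1: dist=14321.4 km, bearing=292.0°
Leg 2: dist=12826.4 km, bearing=91.6°
Leg 3: dist=6833.5 km, bearing=334.8°
Leg 4: dist=349.3 km, bearing=148.4°
Total: 34330.6 km

Leg 1: φ1=0.4401319, φ2=-0.0027733, Δφ=-0.4429052, Δλ=-2.3339922 rad; a=sin²(Δφ/2)+cosφ1·cosφ2·sin²(Δλ/2)=0.8132679036; c=2·atan2(√a, √(1-a))=2.247896821; dist=6371·c=14321.351 ≈ 14321.4 km; running total=14321.4 km
Leg 1 bearing: y=sinΔλ·cosφ2=-0.72262786, x=cosφ1·sinφ2-sinφ1·cosφ2·cosΔλ=0.29199634; θ=atan2(y, x)=-67.9976° <0 so +360° → 292.0024° ≈ 292.0°
Leg 2: φ1=-0.0027733, φ2=-0.0234206, Δφ=-0.0206472, Δλ=2.0134520 rad; a=sin²(Δφ/2)+cosφ1·cosφ2·sin²(Δλ/2)=0.7140782950; c=2·atan2(√a, √(1-a))=2.013248279; dist=6371·c=12826.405 ≈ 12826.4 km; running total=27147.8 km
Leg 2 bearing: y=sinΔλ·cosφ2=0.90336952, x=cosφ1·sinφ2-sinφ1·cosφ2·cosΔλ=-0.02460594; θ=atan2(y, x)=91.5602° ≈ 91.6°
Leg 3: φ1=-0.0234206, φ2=0.8997260, Δφ=0.9231465, Δλ=-0.6465415 rad; a=sin²(Δφ/2)+cosφ1·cosφ2·sin²(Δλ/2)=0.2610766911; c=2·atan2(√a, √(1-a))=1.072594615; dist=6371·c=6833.500 ≈ 6833.5 km; running total=33981.3 km
Leg 3 bearing: y=sinΔλ·cosφ2=-0.37460552, x=cosφ1·sinφ2-sinφ1·cosφ2·cosΔλ=0.79456486; θ=atan2(y, x)=-25.2420° <0 so +360° → 334.7580° ≈ 334.8°
Leg 4: φ1=0.8997260, φ2=0.8525375, Δφ=-0.0471885, Δλ=0.0436158 rad; a=sin²(Δφ/2)+cosφ1·cosφ2·sin²(Δλ/2)=0.0007511660; c=2·atan2(√a, √(1-a))=0.054821681; dist=6371·c=349.269 ≈ 349.3 km; running total=34330.6 km
Leg 4 bearing: y=sinΔλ·cosφ2=0.02869334, x=cosφ1·sinφ2-sinφ1·cosφ2·cosΔλ=-0.04668083; θ=atan2(y, x)=148.4222° ≈ 148.4°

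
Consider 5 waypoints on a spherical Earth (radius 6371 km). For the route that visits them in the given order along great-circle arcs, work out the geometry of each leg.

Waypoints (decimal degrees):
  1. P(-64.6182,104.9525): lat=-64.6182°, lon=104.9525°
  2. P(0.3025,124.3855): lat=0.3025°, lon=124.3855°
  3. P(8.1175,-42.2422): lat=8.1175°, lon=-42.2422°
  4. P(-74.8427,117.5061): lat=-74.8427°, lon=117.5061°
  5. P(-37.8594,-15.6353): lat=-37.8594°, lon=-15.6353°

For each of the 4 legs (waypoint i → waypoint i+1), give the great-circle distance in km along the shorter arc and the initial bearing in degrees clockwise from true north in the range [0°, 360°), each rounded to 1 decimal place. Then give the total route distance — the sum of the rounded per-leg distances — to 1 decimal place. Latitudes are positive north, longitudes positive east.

Leg 1: φ1=-1.1278003, φ2=0.0052796, Δφ=1.1330800, Δλ=0.3391698 rad; a=sin²(Δφ/2)+cosφ1·cosφ2·sin²(Δλ/2)=0.3002735036; c=2·atan2(√a, √(1-a))=1.159876237; dist=6371·c=7389.572 ≈ 7389.6 km; running total=7389.6 km
Leg 1 bearing: y=sinΔλ·cosφ2=0.33269970, x=cosφ1·sinφ2-sinφ1·cosφ2·cosΔλ=0.85425302; θ=atan2(y, x)=21.2791° ≈ 21.3°
Leg 2: φ1=0.0052796, φ2=0.1416771, Δφ=0.1363975, Δλ=-2.9082020 rad; a=sin²(Δφ/2)+cosφ1·cosφ2·sin²(Δλ/2)=0.9811905536; c=2·atan2(√a, √(1-a))=2.866430333; dist=6371·c=18262.028 ≈ 18262.0 km; running total=25651.6 km
Leg 2 bearing: y=sinΔλ·cosφ2=-0.22896031, x=cosφ1·sinφ2-sinφ1·cosφ2·cosΔλ=0.14628663; θ=atan2(y, x)=-57.4248° <0 so +360° → 302.5752° ≈ 302.6°
Leg 3: φ1=0.1416771, φ2=-1.3062515, Δφ=-1.4479286, Δλ=2.7881338 rad; a=sin²(Δφ/2)+cosφ1·cosφ2·sin²(Δλ/2)=0.6895698353; c=2·atan2(√a, √(1-a))=1.959662701; dist=6371·c=12485.011 ≈ 12485.0 km; running total=38136.6 km
Leg 3 bearing: y=sinΔλ·cosφ2=0.09050648, x=cosφ1·sinφ2-sinφ1·cosφ2·cosΔλ=-0.92090265; θ=atan2(y, x)=174.3870° ≈ 174.4°
Leg 4: φ1=-1.3062515, φ2=-0.6607712, Δφ=0.6454804, Δλ=-2.3237558 rad; a=sin²(Δφ/2)+cosφ1·cosφ2·sin²(Δλ/2)=0.2743927399; c=2·atan2(√a, √(1-a))=1.102670519; dist=6371·c=7025.114 ≈ 7025.1 km; running total=45161.7 km
Leg 4 bearing: y=sinΔλ·cosφ2=-0.57608717, x=cosφ1·sinφ2-sinφ1·cosφ2·cosΔλ=-0.68156366; θ=atan2(y, x)=-139.7941° <0 so +360° → 220.2059° ≈ 220.2°

Leg 1: dist=7389.6 km, bearing=21.3°
Leg 2: dist=18262.0 km, bearing=302.6°
Leg 3: dist=12485.0 km, bearing=174.4°
Leg 4: dist=7025.1 km, bearing=220.2°
Total: 45161.7 km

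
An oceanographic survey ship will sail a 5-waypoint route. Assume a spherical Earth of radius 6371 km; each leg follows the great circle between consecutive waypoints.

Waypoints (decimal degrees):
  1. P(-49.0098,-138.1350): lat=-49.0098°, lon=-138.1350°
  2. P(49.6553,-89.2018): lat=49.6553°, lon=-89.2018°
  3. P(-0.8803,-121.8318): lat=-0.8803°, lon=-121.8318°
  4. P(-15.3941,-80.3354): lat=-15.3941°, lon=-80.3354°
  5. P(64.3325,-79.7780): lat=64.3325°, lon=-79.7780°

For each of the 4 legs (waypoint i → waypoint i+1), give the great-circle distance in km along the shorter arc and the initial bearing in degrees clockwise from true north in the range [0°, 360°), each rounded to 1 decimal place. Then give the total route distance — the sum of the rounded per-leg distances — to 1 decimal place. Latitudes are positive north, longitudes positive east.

Leg 1: φ1=-0.8553824, φ2=0.8666485, Δφ=1.7220309, Δλ=0.8540455 rad; a=sin²(Δφ/2)+cosφ1·cosφ2·sin²(Δλ/2)=0.6481679778; c=2·atan2(√a, √(1-a))=1.871650326; dist=6371·c=11924.284 ≈ 11924.3 km; running total=11924.3 km
Leg 1 bearing: y=sinΔλ·cosφ2=0.48809184, x=cosφ1·sinφ2-sinφ1·cosφ2·cosΔλ=0.82094540; θ=atan2(y, x)=30.7335° ≈ 30.7°
Leg 2: φ1=0.8666485, φ2=-0.0153641, Δφ=-0.8820126, Δλ=-0.5695009 rad; a=sin²(Δφ/2)+cosφ1·cosφ2·sin²(Δλ/2)=0.2332829369; c=2·atan2(√a, √(1-a))=1.008140924; dist=6371·c=6422.866 ≈ 6422.9 km; running total=18347.2 km
Leg 2 bearing: y=sinΔλ·cosφ2=-0.53914818, x=cosφ1·sinφ2-sinφ1·cosφ2·cosΔλ=-0.65174172; θ=atan2(y, x)=-140.4010° <0 so +360° → 219.5990° ≈ 219.6°
Leg 3: φ1=-0.0153641, φ2=-0.2686777, Δφ=-0.2533136, Δλ=0.7242488 rad; a=sin²(Δφ/2)+cosφ1·cosφ2·sin²(Δλ/2)=0.1369407460; c=2·atan2(√a, √(1-a))=0.758136571; dist=6371·c=4830.088 ≈ 4830.1 km; running total=23177.3 km
Leg 3 bearing: y=sinΔλ·cosφ2=0.63880169, x=cosφ1·sinφ2-sinφ1·cosφ2·cosΔλ=-0.25433111; θ=atan2(y, x)=111.7094° ≈ 111.7°
Leg 4: φ1=-0.2686777, φ2=1.1228139, Δφ=1.3914917, Δλ=0.0097285 rad; a=sin²(Δφ/2)+cosφ1·cosφ2·sin²(Δλ/2)=0.4108371710; c=2·atan2(√a, √(1-a))=1.391511755; dist=6371·c=8865.321 ≈ 8865.3 km; running total=32042.6 km
Leg 4 bearing: y=sinΔλ·cosφ2=0.00421380, x=cosφ1·sinφ2-sinφ1·cosφ2·cosΔλ=0.98396250; θ=atan2(y, x)=0.2454° ≈ 0.2°

Leg 1: dist=11924.3 km, bearing=30.7°
Leg 2: dist=6422.9 km, bearing=219.6°
Leg 3: dist=4830.1 km, bearing=111.7°
Leg 4: dist=8865.3 km, bearing=0.2°
Total: 32042.6 km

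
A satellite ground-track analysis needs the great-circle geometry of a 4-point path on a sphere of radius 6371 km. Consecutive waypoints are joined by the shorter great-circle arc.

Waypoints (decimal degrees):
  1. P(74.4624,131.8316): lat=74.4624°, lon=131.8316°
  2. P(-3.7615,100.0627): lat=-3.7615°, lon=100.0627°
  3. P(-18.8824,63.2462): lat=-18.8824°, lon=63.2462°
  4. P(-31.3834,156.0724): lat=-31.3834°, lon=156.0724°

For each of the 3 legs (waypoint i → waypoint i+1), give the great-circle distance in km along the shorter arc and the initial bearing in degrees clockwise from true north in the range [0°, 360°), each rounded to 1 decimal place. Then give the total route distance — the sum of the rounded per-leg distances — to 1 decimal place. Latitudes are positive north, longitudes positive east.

Leg 1: φ1=1.2996140, φ2=-0.0656506, Δφ=-1.3652646, Δλ=-0.5544719 rad; a=sin²(Δφ/2)+cosφ1·cosφ2·sin²(Δλ/2)=0.4179792963; c=2·atan2(√a, √(1-a))=1.406010151; dist=6371·c=8957.691 ≈ 8957.7 km; running total=8957.7 km
Leg 1 bearing: y=sinΔλ·cosφ2=-0.52536021, x=cosφ1·sinφ2-sinφ1·cosφ2·cosΔλ=-0.83491740; θ=atan2(y, x)=-147.8204° <0 so +360° → 212.1796° ≈ 212.2°
Leg 2: φ1=-0.0656506, φ2=-0.3295601, Δφ=-0.2639095, Δλ=-0.6425691 rad; a=sin²(Δφ/2)+cosφ1·cosφ2·sin²(Δλ/2)=0.1114620720; c=2·atan2(√a, √(1-a))=0.680789799; dist=6371·c=4337.312 ≈ 4337.3 km; running total=13295.0 km
Leg 2 bearing: y=sinΔλ·cosφ2=-0.56700519, x=cosφ1·sinφ2-sinφ1·cosφ2·cosΔλ=-0.27323657; θ=atan2(y, x)=-115.7292° <0 so +360° → 244.2708° ≈ 244.3°
Leg 3: φ1=-0.3295601, φ2=-0.5477437, Δφ=-0.2181836, Δλ=1.6201228 rad; a=sin²(Δφ/2)+cosφ1·cosφ2·sin²(Δλ/2)=0.4356475799; c=2·atan2(√a, √(1-a))=1.441733480; dist=6371·c=9185.284 ≈ 9185.3 km; running total=22480.3 km
Leg 3 bearing: y=sinΔλ·cosφ2=0.85266335, x=cosφ1·sinφ2-sinφ1·cosφ2·cosΔλ=-0.50635983; θ=atan2(y, x)=120.7042° ≈ 120.7°

Leg 1: dist=8957.7 km, bearing=212.2°
Leg 2: dist=4337.3 km, bearing=244.3°
Leg 3: dist=9185.3 km, bearing=120.7°
Total: 22480.3 km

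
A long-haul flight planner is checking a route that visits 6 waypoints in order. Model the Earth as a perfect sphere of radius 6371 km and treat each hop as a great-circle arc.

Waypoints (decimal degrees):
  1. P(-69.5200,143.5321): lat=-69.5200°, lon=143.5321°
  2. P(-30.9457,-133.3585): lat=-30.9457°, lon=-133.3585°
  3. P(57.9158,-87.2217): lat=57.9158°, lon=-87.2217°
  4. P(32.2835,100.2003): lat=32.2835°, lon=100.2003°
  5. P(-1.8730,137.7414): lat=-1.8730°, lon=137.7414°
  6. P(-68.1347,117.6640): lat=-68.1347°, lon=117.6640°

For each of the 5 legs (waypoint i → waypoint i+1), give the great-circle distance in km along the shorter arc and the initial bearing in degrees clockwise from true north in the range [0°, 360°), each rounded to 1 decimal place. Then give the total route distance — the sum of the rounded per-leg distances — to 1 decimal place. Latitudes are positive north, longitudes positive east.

Leg 1: φ1=-1.2133529, φ2=-0.5401044, Δφ=0.6732485, Δλ=-4.8326526 rad; a=sin²(Δφ/2)+cosφ1·cosφ2·sin²(Δλ/2)=0.2411375293; c=2·atan2(√a, √(1-a))=1.026606708; dist=6371·c=6540.511 ≈ 6540.5 km; running total=6540.5 km
Leg 1 bearing: y=sinΔλ·cosφ2=0.85146022, x=cosφ1·sinφ2-sinφ1·cosφ2·cosΔλ=-0.08352477; θ=atan2(y, x)=95.6026° ≈ 95.6°
Leg 2: φ1=-0.5401044, φ2=1.0108214, Δφ=1.5509258, Δλ=0.8052391 rad; a=sin²(Δφ/2)+cosφ1·cosφ2·sin²(Δλ/2)=0.5600071777; c=2·atan2(√a, √(1-a))=1.691100669; dist=6371·c=10774.002 ≈ 10774.0 km; running total=17314.5 km
Leg 2 bearing: y=sinΔλ·cosφ2=0.38296798, x=cosφ1·sinφ2-sinφ1·cosφ2·cosΔλ=0.91593236; θ=atan2(y, x)=22.6907° ≈ 22.7°
Leg 3: φ1=1.0108214, φ2=0.5634534, Δφ=-0.4473680, Δλ=3.2711310 rad; a=sin²(Δφ/2)+cosφ1·cosφ2·sin²(Δλ/2)=0.4963796089; c=2·atan2(√a, √(1-a))=1.563555481; dist=6371·c=9961.412 ≈ 9961.4 km; running total=27275.9 km
Leg 3 bearing: y=sinΔλ·cosφ2=-0.10920772, x=cosφ1·sinφ2-sinφ1·cosφ2·cosΔλ=0.99399258; θ=atan2(y, x)=-6.2698° <0 so +360° → 353.7302° ≈ 353.7°
Leg 4: φ1=0.5634534, φ2=-0.0326900, Δφ=-0.5961434, Δλ=0.6552158 rad; a=sin²(Δφ/2)+cosφ1·cosφ2·sin²(Δλ/2)=0.1737355311; c=2·atan2(√a, √(1-a))=0.859879296; dist=6371·c=5478.291 ≈ 5478.3 km; running total=32754.2 km
Leg 4 bearing: y=sinΔλ·cosφ2=0.60900482, x=cosφ1·sinφ2-sinφ1·cosφ2·cosΔλ=-0.45090921; θ=atan2(y, x)=126.5164° ≈ 126.5°
Leg 5: φ1=-0.0326900, φ2=-1.1891748, Δφ=-1.1564848, Δλ=-0.3504167 rad; a=sin²(Δφ/2)+cosφ1·cosφ2·sin²(Δλ/2)=0.3100302755; c=2·atan2(√a, √(1-a))=1.181065491; dist=6371·c=7524.568 ≈ 7524.6 km; running total=40278.8 km
Leg 5 bearing: y=sinΔλ·cosφ2=-0.12784977, x=cosφ1·sinφ2-sinφ1·cosφ2·cosΔλ=-0.91613342; θ=atan2(y, x)=-172.0555° <0 so +360° → 187.9445° ≈ 187.9°

Leg 1: dist=6540.5 km, bearing=95.6°
Leg 2: dist=10774.0 km, bearing=22.7°
Leg 3: dist=9961.4 km, bearing=353.7°
Leg 4: dist=5478.3 km, bearing=126.5°
Leg 5: dist=7524.6 km, bearing=187.9°
Total: 40278.8 km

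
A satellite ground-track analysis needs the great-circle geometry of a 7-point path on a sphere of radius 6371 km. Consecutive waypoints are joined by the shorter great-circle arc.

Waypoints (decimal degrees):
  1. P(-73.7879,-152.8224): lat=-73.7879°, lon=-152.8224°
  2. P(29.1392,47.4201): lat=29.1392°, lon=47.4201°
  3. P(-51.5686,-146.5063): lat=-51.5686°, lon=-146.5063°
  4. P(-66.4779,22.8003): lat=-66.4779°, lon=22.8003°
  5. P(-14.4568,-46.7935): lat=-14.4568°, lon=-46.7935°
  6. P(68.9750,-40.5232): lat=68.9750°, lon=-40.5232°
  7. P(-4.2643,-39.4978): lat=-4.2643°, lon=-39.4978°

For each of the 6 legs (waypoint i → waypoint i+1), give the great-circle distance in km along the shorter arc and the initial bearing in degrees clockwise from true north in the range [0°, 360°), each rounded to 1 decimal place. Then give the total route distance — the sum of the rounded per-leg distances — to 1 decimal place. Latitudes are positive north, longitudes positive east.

Leg 1: dist=14915.3 km, bearing=204.9°
Leg 2: dist=17266.8 km, bearing=159.0°
Leg 3: dist=6857.8 km, bearing=175.2°
Leg 4: dist=7636.3 km, bearing=283.0°
Leg 5: dist=9290.5 km, bearing=2.3°
Leg 6: dist=8144.2 km, bearing=178.9°
Total: 64110.9 km

Leg 1: φ1=-1.2878418, φ2=0.5085750, Δφ=1.7964168, Δλ=3.4948909 rad; a=sin²(Δφ/2)+cosφ1·cosφ2·sin²(Δλ/2)=0.8481837143; c=2·atan2(√a, √(1-a))=2.341119802; dist=6371·c=14915.274 ≈ 14915.3 km; running total=14915.3 km
Leg 1 bearing: y=sinΔλ·cosφ2=-0.30220497, x=cosφ1·sinφ2-sinφ1·cosφ2·cosΔλ=-0.65095665; θ=atan2(y, x)=-155.0970° <0 so +360° → 204.9030° ≈ 204.9°
Leg 2: φ1=0.5085750, φ2=-0.9000419, Δφ=-1.4086168, Δλ=-3.3846542 rad; a=sin²(Δφ/2)+cosφ1·cosφ2·sin²(Δλ/2)=0.9541959558; c=2·atan2(√a, √(1-a))=2.710218176; dist=6371·c=17266.800 ≈ 17266.8 km; running total=32182.1 km
Leg 2 bearing: y=sinΔλ·cosφ2=0.14959827, x=cosφ1·sinφ2-sinφ1·cosφ2·cosΔλ=-0.39044141; θ=atan2(y, x)=159.0356° ≈ 159.0°
Leg 3: φ1=-0.9000419, φ2=-1.1602582, Δφ=-0.2602164, Δλ=2.9549576 rad; a=sin²(Δφ/2)+cosφ1·cosφ2·sin²(Δλ/2)=0.2627520081; c=2·atan2(√a, √(1-a))=1.076404962; dist=6371·c=6857.776 ≈ 6857.8 km; running total=39039.9 km
Leg 3 bearing: y=sinΔλ·cosφ2=0.07405489, x=cosφ1·sinφ2-sinφ1·cosφ2·cosΔλ=-0.87713707; θ=atan2(y, x)=175.1741° ≈ 175.2°
Leg 4: φ1=-1.1602582, φ2=-0.2523188, Δφ=0.9079395, Δλ=-1.2146409 rad; a=sin²(Δφ/2)+cosφ1·cosφ2·sin²(Δλ/2)=0.3181720419; c=2·atan2(√a, √(1-a))=1.198606803; dist=6371·c=7636.324 ≈ 7636.3 km; running total=46676.2 km
Leg 4 bearing: y=sinΔλ·cosφ2=-0.90756750, x=cosφ1·sinφ2-sinφ1·cosφ2·cosΔλ=0.20994191; θ=atan2(y, x)=-76.9752° <0 so +360° → 283.0248° ≈ 283.0°
Leg 5: φ1=-0.2523188, φ2=1.2038409, Δφ=1.4561596, Δλ=0.1094374 rad; a=sin²(Δφ/2)+cosφ1·cosφ2·sin²(Δλ/2)=0.4438462717; c=2·atan2(√a, √(1-a))=1.458251432; dist=6371·c=9290.520 ≈ 9290.5 km; running total=55966.7 km
Leg 5 bearing: y=sinΔλ·cosφ2=0.03918510, x=cosφ1·sinφ2-sinφ1·cosφ2·cosΔλ=0.99290058; θ=atan2(y, x)=2.2600° ≈ 2.3°
Leg 6: φ1=1.2038409, φ2=-0.0744261, Δφ=-1.2782669, Δλ=0.0178966 rad; a=sin²(Δφ/2)+cosφ1·cosφ2·sin²(Δλ/2)=0.3558411027; c=2·atan2(√a, √(1-a))=1.278326764; dist=6371·c=8144.220 ≈ 8144.2 km; running total=64110.9 km
Leg 6 bearing: y=sinΔλ·cosφ2=0.01784611, x=cosφ1·sinφ2-sinφ1·cosφ2·cosΔλ=-0.95736846; θ=atan2(y, x)=178.9321° ≈ 178.9°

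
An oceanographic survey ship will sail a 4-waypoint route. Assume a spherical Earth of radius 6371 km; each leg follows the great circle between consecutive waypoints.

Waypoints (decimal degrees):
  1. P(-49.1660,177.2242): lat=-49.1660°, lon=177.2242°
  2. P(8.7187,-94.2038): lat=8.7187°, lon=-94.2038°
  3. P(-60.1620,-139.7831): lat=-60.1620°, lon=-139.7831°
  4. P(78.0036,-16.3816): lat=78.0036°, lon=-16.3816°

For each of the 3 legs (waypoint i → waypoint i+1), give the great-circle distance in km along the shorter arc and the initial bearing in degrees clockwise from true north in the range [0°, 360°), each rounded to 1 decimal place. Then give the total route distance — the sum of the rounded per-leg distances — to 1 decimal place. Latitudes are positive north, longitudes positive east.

Leg 1: φ1=-0.8581086, φ2=0.1521700, Δφ=1.0102786, Δλ=-4.7373123 rad; a=sin²(Δφ/2)+cosφ1·cosφ2·sin²(Δλ/2)=0.5492912525; c=2·atan2(√a, √(1-a))=1.669539213; dist=6371·c=10636.634 ≈ 10636.6 km; running total=10636.6 km
Leg 1 bearing: y=sinΔλ·cosφ2=0.98813749, x=cosφ1·sinφ2-sinφ1·cosφ2·cosΔλ=0.11775313; θ=atan2(y, x)=83.2043° ≈ 83.2°
Leg 2: φ1=0.1521700, φ2=-1.0500250, Δφ=-1.2021950, Δλ=-0.7955089 rad; a=sin²(Δφ/2)+cosφ1·cosφ2·sin²(Δλ/2)=0.3936337855; c=2·atan2(√a, √(1-a))=1.356425776; dist=6371·c=8641.789 ≈ 8641.8 km; running total=19278.4 km
Leg 2 bearing: y=sinΔλ·cosφ2=-0.35535964, x=cosφ1·sinφ2-sinφ1·cosφ2·cosΔλ=-0.91020022; θ=atan2(y, x)=-158.6734° <0 so +360° → 201.3266° ≈ 201.3°
Leg 3: φ1=-1.0500250, φ2=1.3614196, Δφ=2.4114446, Δλ=2.1537625 rad; a=sin²(Δφ/2)+cosφ1·cosφ2·sin²(Δλ/2)=0.9527110386; c=2·atan2(√a, √(1-a))=2.703169259; dist=6371·c=17221.891 ≈ 17221.9 km; running total=36500.3 km
Leg 3 bearing: y=sinΔλ·cosφ2=0.17352033, x=cosφ1·sinφ2-sinφ1·cosφ2·cosΔλ=0.38742942; θ=atan2(y, x)=24.1265° ≈ 24.1°

Leg 1: dist=10636.6 km, bearing=83.2°
Leg 2: dist=8641.8 km, bearing=201.3°
Leg 3: dist=17221.9 km, bearing=24.1°
Total: 36500.3 km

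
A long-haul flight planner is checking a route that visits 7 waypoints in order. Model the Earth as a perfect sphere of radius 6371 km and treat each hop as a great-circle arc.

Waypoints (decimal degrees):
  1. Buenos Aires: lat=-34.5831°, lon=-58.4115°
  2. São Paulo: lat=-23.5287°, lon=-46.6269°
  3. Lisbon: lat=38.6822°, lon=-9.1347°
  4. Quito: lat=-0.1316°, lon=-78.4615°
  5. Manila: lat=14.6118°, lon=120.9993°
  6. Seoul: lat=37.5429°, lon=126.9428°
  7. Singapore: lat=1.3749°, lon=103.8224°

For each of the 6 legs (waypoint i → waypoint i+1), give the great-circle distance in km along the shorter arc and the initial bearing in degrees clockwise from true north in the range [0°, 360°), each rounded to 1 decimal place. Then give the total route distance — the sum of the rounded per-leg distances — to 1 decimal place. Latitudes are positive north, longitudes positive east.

Leg 1: φ1=-0.6035890, φ2=-0.4106533, Δφ=0.1929357, Δλ=0.2056801 rad; a=sin²(Δφ/2)+cosφ1·cosφ2·sin²(Δλ/2)=0.0172325040; c=2·atan2(√a, √(1-a))=0.263305225; dist=6371·c=1677.518 ≈ 1677.5 km; running total=1677.5 km
Leg 1 bearing: y=sinΔλ·cosφ2=0.18725306, x=cosφ1·sinφ2-sinφ1·cosφ2·cosΔλ=0.18077187; θ=atan2(y, x)=46.0089° ≈ 46.0°
Leg 2: φ1=-0.4106533, φ2=0.6751318, Δφ=1.0857850, Δλ=0.6543623 rad; a=sin²(Δφ/2)+cosφ1·cosφ2·sin²(Δλ/2)=0.3408121223; c=2·atan2(√a, √(1-a))=1.246780736; dist=6371·c=7943.240 ≈ 7943.2 km; running total=9620.7 km
Leg 2 bearing: y=sinΔλ·cosφ2=0.47512984, x=cosφ1·sinφ2-sinφ1·cosφ2·cosΔλ=0.82029782; θ=atan2(y, x)=30.0801° ≈ 30.1°
Leg 3: φ1=0.6751318, φ2=-0.0022969, Δφ=-0.6774286, Δλ=-1.2099809 rad; a=sin²(Δφ/2)+cosφ1·cosφ2·sin²(Δλ/2)=0.3629233453; c=2·atan2(√a, √(1-a))=1.293087158; dist=6371·c=8238.258 ≈ 8238.3 km; running total=17859.0 km
Leg 3 bearing: y=sinΔλ·cosφ2=-0.93560680, x=cosφ1·sinφ2-sinφ1·cosφ2·cosΔλ=-0.22244074; θ=atan2(y, x)=-103.3738° <0 so +360° → 256.6262° ≈ 256.6°
Leg 4: φ1=-0.0022969, φ2=0.2550240, Δφ=0.2573209, Δλ=3.4812477 rad; a=sin²(Δφ/2)+cosφ1·cosφ2·sin²(Δλ/2)=0.9564758288; c=2·atan2(√a, √(1-a))=2.721256106; dist=6371·c=17337.123 ≈ 17337.1 km; running total=35196.1 km
Leg 4 bearing: y=sinΔλ·cosφ2=-0.32238648, x=cosφ1·sinφ2-sinφ1·cosφ2·cosΔλ=0.25017240; θ=atan2(y, x)=-52.1885° <0 so +360° → 307.8115° ≈ 307.8°
Leg 5: φ1=0.2550240, φ2=0.6552472, Δφ=0.4002232, Δλ=0.1037336 rad; a=sin²(Δφ/2)+cosφ1·cosφ2·sin²(Δλ/2)=0.0415751610; c=2·atan2(√a, √(1-a))=0.410679695; dist=6371·c=2616.440 ≈ 2616.4 km; running total=37812.5 km
Leg 5 bearing: y=sinΔλ·cosφ2=0.08210270, x=cosφ1·sinφ2-sinφ1·cosφ2·cosΔλ=0.39069914; θ=atan2(y, x)=11.8676° ≈ 11.9°
Leg 6: φ1=0.6552472, φ2=0.0239965, Δφ=-0.6312507, Δλ=-0.4035271 rad; a=sin²(Δφ/2)+cosφ1·cosφ2·sin²(Δλ/2)=0.1281878740; c=2·atan2(√a, √(1-a))=0.732321509; dist=6371·c=4665.620 ≈ 4665.6 km; running total=42478.1 km
Leg 6 bearing: y=sinΔλ·cosφ2=-0.39255154, x=cosφ1·sinφ2-sinφ1·cosφ2·cosΔλ=-0.54122662; θ=atan2(y, x)=-144.0466° <0 so +360° → 215.9534° ≈ 216.0°

Leg 1: dist=1677.5 km, bearing=46.0°
Leg 2: dist=7943.2 km, bearing=30.1°
Leg 3: dist=8238.3 km, bearing=256.6°
Leg 4: dist=17337.1 km, bearing=307.8°
Leg 5: dist=2616.4 km, bearing=11.9°
Leg 6: dist=4665.6 km, bearing=216.0°
Total: 42478.1 km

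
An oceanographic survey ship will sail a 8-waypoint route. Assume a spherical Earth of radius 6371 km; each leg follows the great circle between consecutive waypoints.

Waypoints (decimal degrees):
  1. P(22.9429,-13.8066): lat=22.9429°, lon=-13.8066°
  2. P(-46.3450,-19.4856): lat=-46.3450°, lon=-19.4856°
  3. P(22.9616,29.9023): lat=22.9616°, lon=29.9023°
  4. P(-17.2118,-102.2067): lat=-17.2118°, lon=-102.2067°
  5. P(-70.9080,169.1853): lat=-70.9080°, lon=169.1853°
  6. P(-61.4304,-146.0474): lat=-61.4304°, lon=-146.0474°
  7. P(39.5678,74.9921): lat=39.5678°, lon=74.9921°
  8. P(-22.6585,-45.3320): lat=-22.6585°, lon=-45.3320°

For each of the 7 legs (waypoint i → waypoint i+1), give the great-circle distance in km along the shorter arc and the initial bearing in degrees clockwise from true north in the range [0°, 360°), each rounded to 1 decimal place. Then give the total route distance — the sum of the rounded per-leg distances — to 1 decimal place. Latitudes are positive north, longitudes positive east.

Leg 1: φ1=0.4004291, φ2=-0.8088728, Δφ=-1.2093020, Δλ=-0.0991172 rad; a=sin²(Δφ/2)+cosφ1·cosφ2·sin²(Δλ/2)=0.3247238593; c=2·atan2(√a, √(1-a))=1.212635586; dist=6371·c=7725.701 ≈ 7725.7 km; running total=7725.7 km
Leg 1 bearing: y=sinΔλ·cosφ2=-0.06831008, x=cosφ1·sinφ2-sinφ1·cosφ2·cosΔλ=-0.93404862; θ=atan2(y, x)=-175.8172° <0 so +360° → 184.1828° ≈ 184.2°
Leg 2: φ1=-0.8088728, φ2=0.4007555, Δφ=1.2096284, Δλ=0.8619815 rad; a=sin²(Δφ/2)+cosφ1·cosφ2·sin²(Δλ/2)=0.4342526631; c=2·atan2(√a, √(1-a))=1.438919731; dist=6371·c=9167.358 ≈ 9167.4 km; running total=16893.1 km
Leg 2 bearing: y=sinΔλ·cosφ2=0.69898504, x=cosφ1·sinφ2-sinφ1·cosφ2·cosΔλ=0.70294315; θ=atan2(y, x)=44.8382° ≈ 44.8°
Leg 3: φ1=0.4007555, φ2=-0.3004026, Δφ=-0.7011581, Δλ=-2.3057370 rad; a=sin²(Δφ/2)+cosφ1·cosφ2·sin²(Δλ/2)=0.8526004783; c=2·atan2(√a, √(1-a))=2.353502866; dist=6371·c=14994.167 ≈ 14994.2 km; running total=31887.3 km
Leg 3 bearing: y=sinΔλ·cosφ2=-0.70864766, x=cosφ1·sinφ2-sinφ1·cosφ2·cosΔλ=-0.02258546; θ=atan2(y, x)=-91.8255° <0 so +360° → 268.1745° ≈ 268.2°
Leg 4: φ1=-0.3004026, φ2=-1.2375781, Δφ=-0.9371755, Δλ=4.7366840 rad; a=sin²(Δφ/2)+cosφ1·cosφ2·sin²(Δλ/2)=0.3563908235; c=2·atan2(√a, √(1-a))=1.279474765; dist=6371·c=8151.534 ≈ 8151.5 km; running total=40038.8 km
Leg 4 bearing: y=sinΔλ·cosφ2=-0.32698943, x=cosφ1·sinφ2-sinφ1·cosφ2·cosΔλ=-0.90032413; θ=atan2(y, x)=-160.0394° <0 so +360° → 199.9606° ≈ 200.0°
Leg 5: φ1=-1.2375781, φ2=-1.0721627, Δφ=0.1654153, Δλ=-5.5018485 rad; a=sin²(Δφ/2)+cosφ1·cosφ2·sin²(Δλ/2)=0.0295081473; c=2·atan2(√a, √(1-a))=0.345271181; dist=6371·c=2199.723 ≈ 2199.7 km; running total=42238.5 km
Leg 5 bearing: y=sinΔλ·cosφ2=0.33678064, x=cosφ1·sinφ2-sinφ1·cosφ2·cosΔλ=0.03359262; θ=atan2(y, x)=84.3038° ≈ 84.3°
Leg 6: φ1=-1.0721627, φ2=0.6905884, Δφ=1.7627511, Δλ=3.8578671 rad; a=sin²(Δφ/2)+cosφ1·cosφ2·sin²(Δλ/2)=0.9187431204; c=2·atan2(√a, √(1-a))=2.563463110; dist=6371·c=16331.823 ≈ 16331.8 km; running total=58570.3 km
Leg 6 bearing: y=sinΔλ·cosφ2=-0.50613807, x=cosφ1·sinφ2-sinφ1·cosφ2·cosΔλ=-0.20601225; θ=atan2(y, x)=-112.1477° <0 so +360° → 247.8523° ≈ 247.9°
Leg 7: φ1=0.6905884, φ2=-0.3954654, Δφ=-1.0860538, Δλ=-2.1000517 rad; a=sin²(Δφ/2)+cosφ1·cosφ2·sin²(Δλ/2)=0.8022793989; c=2·atan2(√a, √(1-a))=2.220008194; dist=6371·c=14143.672 ≈ 14143.7 km; running total=72714.0 km
Leg 7 bearing: y=sinΔλ·cosφ2=-0.79656050, x=cosφ1·sinφ2-sinφ1·cosφ2·cosΔλ=-0.00018071; θ=atan2(y, x)=-90.0130° <0 so +360° → 269.9870° ≈ 270.0°

Leg 1: dist=7725.7 km, bearing=184.2°
Leg 2: dist=9167.4 km, bearing=44.8°
Leg 3: dist=14994.2 km, bearing=268.2°
Leg 4: dist=8151.5 km, bearing=200.0°
Leg 5: dist=2199.7 km, bearing=84.3°
Leg 6: dist=16331.8 km, bearing=247.9°
Leg 7: dist=14143.7 km, bearing=270.0°
Total: 72714.0 km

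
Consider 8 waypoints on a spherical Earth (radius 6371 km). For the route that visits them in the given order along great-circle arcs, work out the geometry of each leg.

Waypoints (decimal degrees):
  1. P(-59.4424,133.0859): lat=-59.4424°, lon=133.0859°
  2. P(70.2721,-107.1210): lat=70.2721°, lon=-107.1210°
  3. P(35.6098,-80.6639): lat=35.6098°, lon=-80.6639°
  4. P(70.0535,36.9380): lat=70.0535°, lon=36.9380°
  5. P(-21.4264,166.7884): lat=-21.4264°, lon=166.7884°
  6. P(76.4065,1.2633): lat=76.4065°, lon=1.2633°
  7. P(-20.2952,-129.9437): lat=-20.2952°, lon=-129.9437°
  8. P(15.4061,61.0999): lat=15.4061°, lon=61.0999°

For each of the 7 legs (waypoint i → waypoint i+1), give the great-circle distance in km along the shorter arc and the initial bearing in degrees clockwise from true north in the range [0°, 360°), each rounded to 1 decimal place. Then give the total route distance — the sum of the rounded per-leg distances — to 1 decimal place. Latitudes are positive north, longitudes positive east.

Leg 1: φ1=-1.0374656, φ2=1.2264795, Δφ=2.2639451, Δλ=-4.1924013 rad; a=sin²(Δφ/2)+cosφ1·cosφ2·sin²(Δλ/2)=0.9479229368; c=2·atan2(√a, √(1-a))=2.681127448; dist=6371·c=17081.463 ≈ 17081.5 km; running total=17081.5 km
Leg 1 bearing: y=sinΔλ·cosφ2=0.29293761, x=cosφ1·sinφ2-sinφ1·cosφ2·cosΔλ=0.33413729; θ=atan2(y, x)=41.2410° ≈ 41.2°
Leg 2: φ1=1.2264795, φ2=0.6215083, Δφ=-0.6049713, Δλ=0.4617635 rad; a=sin²(Δφ/2)+cosφ1·cosφ2·sin²(Δλ/2)=0.1031116326; c=2·atan2(√a, √(1-a))=0.653802652; dist=6371·c=4165.377 ≈ 4165.4 km; running total=21246.9 km
Leg 2 bearing: y=sinΔλ·cosφ2=0.36221447, x=cosφ1·sinφ2-sinφ1·cosφ2·cosΔλ=-0.48858896; θ=atan2(y, x)=143.4487° ≈ 143.4°
Leg 3: φ1=0.6215083, φ2=1.2226642, Δφ=0.6011560, Δλ=2.0525404 rad; a=sin²(Δφ/2)+cosφ1·cosφ2·sin²(Δλ/2)=0.2905849647; c=2·atan2(√a, √(1-a))=1.138639767; dist=6371·c=7254.274 ≈ 7254.3 km; running total=28501.2 km
Leg 3 bearing: y=sinΔλ·cosφ2=0.30231651, x=cosφ1·sinφ2-sinφ1·cosφ2·cosΔλ=0.85626287; θ=atan2(y, x)=19.4463° ≈ 19.4°
Leg 4: φ1=1.2226642, φ2=-0.3739612, Δφ=-1.5966255, Δλ=2.2663170 rad; a=sin²(Δφ/2)+cosφ1·cosφ2·sin²(Δλ/2)=0.7734414204; c=2·atan2(√a, √(1-a))=2.149432743; dist=6371·c=13694.036 ≈ 13694.0 km; running total=42195.2 km
Leg 4 bearing: y=sinΔλ·cosφ2=0.71466117, x=cosφ1·sinφ2-sinφ1·cosφ2·cosΔλ=0.43609468; θ=atan2(y, x)=58.6080° ≈ 58.6°
Leg 5: φ1=-0.3739612, φ2=1.3335450, Δφ=1.7075062, Δλ=-2.8889580 rad; a=sin²(Δφ/2)+cosφ1·cosφ2·sin²(Δλ/2)=0.7834579832; c=2·atan2(√a, √(1-a))=2.173553559; dist=6371·c=13847.710 ≈ 13847.7 km; running total=56042.9 km
Leg 5 bearing: y=sinΔλ·cosφ2=-0.05874759, x=cosφ1·sinφ2-sinφ1·cosφ2·cosΔλ=0.82167817; θ=atan2(y, x)=-4.0895° <0 so +360° → 355.9105° ≈ 355.9°
Leg 6: φ1=1.3335450, φ2=-0.3542181, Δφ=-1.6877631, Δλ=-2.2899942 rad; a=sin²(Δφ/2)+cosφ1·cosφ2·sin²(Δλ/2)=0.7411814823; c=2·atan2(√a, √(1-a))=2.074146578; dist=6371·c=13214.388 ≈ 13214.4 km; running total=69257.3 km
Leg 6 bearing: y=sinΔλ·cosφ2=-0.70562800, x=cosφ1·sinφ2-sinφ1·cosφ2·cosΔλ=0.51905211; θ=atan2(y, x)=-53.6622° <0 so +360° → 306.3378° ≈ 306.3°
Leg 7: φ1=-0.3542181, φ2=0.2688872, Δφ=0.6231052, Δλ=3.3343398 rad; a=sin²(Δφ/2)+cosφ1·cosφ2·sin²(Δλ/2)=0.9898084935; c=2·atan2(√a, √(1-a))=2.939342134; dist=6371·c=18726.549 ≈ 18726.5 km; running total=87983.8 km
Leg 7 bearing: y=sinΔλ·cosφ2=-0.18467277, x=cosφ1·sinφ2-sinφ1·cosφ2·cosΔλ=-0.07903498; θ=atan2(y, x)=-113.1696° <0 so +360° → 246.8304° ≈ 246.8°

Leg 1: dist=17081.5 km, bearing=41.2°
Leg 2: dist=4165.4 km, bearing=143.4°
Leg 3: dist=7254.3 km, bearing=19.4°
Leg 4: dist=13694.0 km, bearing=58.6°
Leg 5: dist=13847.7 km, bearing=355.9°
Leg 6: dist=13214.4 km, bearing=306.3°
Leg 7: dist=18726.5 km, bearing=246.8°
Total: 87983.8 km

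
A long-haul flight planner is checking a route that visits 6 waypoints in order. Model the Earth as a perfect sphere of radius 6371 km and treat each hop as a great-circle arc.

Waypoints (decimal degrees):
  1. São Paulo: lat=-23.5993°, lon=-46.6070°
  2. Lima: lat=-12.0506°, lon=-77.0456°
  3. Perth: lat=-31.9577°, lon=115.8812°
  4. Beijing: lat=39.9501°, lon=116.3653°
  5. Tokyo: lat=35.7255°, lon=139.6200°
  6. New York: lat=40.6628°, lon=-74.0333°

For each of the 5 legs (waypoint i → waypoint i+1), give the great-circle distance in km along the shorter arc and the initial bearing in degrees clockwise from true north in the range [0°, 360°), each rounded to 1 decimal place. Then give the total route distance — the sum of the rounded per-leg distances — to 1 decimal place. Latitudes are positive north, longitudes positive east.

Leg 1: φ1=-0.4118855, φ2=-0.2103226, Δφ=0.2015628, Δλ=-0.5312538 rad; a=sin²(Δφ/2)+cosφ1·cosφ2·sin²(Δλ/2)=0.0718812502; c=2·atan2(√a, √(1-a))=0.542854671; dist=6371·c=3458.527 ≈ 3458.5 km; running total=3458.5 km
Leg 1 bearing: y=sinΔλ·cosφ2=-0.49545076, x=cosφ1·sinφ2-sinφ1·cosφ2·cosΔλ=0.14623915; θ=atan2(y, x)=-73.5553° <0 so +360° → 286.4447° ≈ 286.4°
Leg 2: φ1=-0.2103226, φ2=-0.5577671, Δφ=-0.3474444, Δλ=3.3672079 rad; a=sin²(Δφ/2)+cosφ1·cosφ2·sin²(Δλ/2)=0.8491053588; c=2·atan2(√a, √(1-a))=2.343691393; dist=6371·c=14931.658 ≈ 14931.7 km; running total=18390.2 km
Leg 2 bearing: y=sinΔλ·cosφ2=-0.18980094, x=cosφ1·sinφ2-sinφ1·cosφ2·cosΔλ=-0.69027342; θ=atan2(y, x)=-164.6256° <0 so +360° → 195.3744° ≈ 195.4°
Leg 3: φ1=-0.5577671, φ2=0.6972608, Δφ=1.2550279, Δλ=0.0084491 rad; a=sin²(Δφ/2)+cosφ1·cosφ2·sin²(Δλ/2)=0.3447380941; c=2·atan2(√a, √(1-a))=1.255052291; dist=6371·c=7995.938 ≈ 7995.9 km; running total=26386.1 km
Leg 3 bearing: y=sinΔλ·cosφ2=0.00647707, x=cosφ1·sinφ2-sinφ1·cosφ2·cosΔλ=0.95054353; θ=atan2(y, x)=0.3904° ≈ 0.4°
Leg 4: φ1=0.6972608, φ2=0.6235276, Δφ=-0.0737332, Δλ=0.4058711 rad; a=sin²(Δφ/2)+cosφ1·cosφ2·sin²(Δλ/2)=0.0266386424; c=2·atan2(√a, √(1-a))=0.327893889; dist=6371·c=2089.012 ≈ 2089.0 km; running total=28475.1 km
Leg 4 bearing: y=sinΔλ·cosφ2=0.32052362, x=cosφ1·sinφ2-sinφ1·cosφ2·cosΔλ=-0.03131630; θ=atan2(y, x)=95.5803° ≈ 95.6°
Leg 5: φ1=0.6235276, φ2=0.7096997, Δφ=0.0861721, Δλ=-3.7289535 rad; a=sin²(Δφ/2)+cosφ1·cosφ2·sin²(Δλ/2)=0.5660668661; c=2·atan2(√a, √(1-a))=1.703317606; dist=6371·c=10851.836 ≈ 10851.8 km; running total=39326.9 km
Leg 5 bearing: y=sinΔλ·cosφ2=0.42036692, x=cosφ1·sinφ2-sinφ1·cosφ2·cosΔλ=0.89768164; θ=atan2(y, x)=25.0928° ≈ 25.1°

Leg 1: dist=3458.5 km, bearing=286.4°
Leg 2: dist=14931.7 km, bearing=195.4°
Leg 3: dist=7995.9 km, bearing=0.4°
Leg 4: dist=2089.0 km, bearing=95.6°
Leg 5: dist=10851.8 km, bearing=25.1°
Total: 39326.9 km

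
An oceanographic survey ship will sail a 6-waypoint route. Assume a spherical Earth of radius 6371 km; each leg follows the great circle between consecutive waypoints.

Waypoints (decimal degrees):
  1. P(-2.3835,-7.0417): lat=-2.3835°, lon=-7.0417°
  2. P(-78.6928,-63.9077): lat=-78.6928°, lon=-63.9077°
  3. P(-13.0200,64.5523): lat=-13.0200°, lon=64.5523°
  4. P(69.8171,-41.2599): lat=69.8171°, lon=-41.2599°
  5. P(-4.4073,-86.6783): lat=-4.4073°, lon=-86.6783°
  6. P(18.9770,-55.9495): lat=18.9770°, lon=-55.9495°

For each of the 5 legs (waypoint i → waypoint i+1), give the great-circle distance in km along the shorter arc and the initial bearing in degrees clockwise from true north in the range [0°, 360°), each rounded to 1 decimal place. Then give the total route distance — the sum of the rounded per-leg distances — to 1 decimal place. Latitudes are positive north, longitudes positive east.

Leg 1: φ1=-0.0415999, φ2=-1.3734485, Δφ=-1.3318485, Δλ=-0.9924989 rad; a=sin²(Δφ/2)+cosφ1·cosφ2·sin²(Δλ/2)=0.4260703487; c=2·atan2(√a, √(1-a))=1.422392895; dist=6371·c=9062.065 ≈ 9062.1 km; running total=9062.1 km
Leg 1 bearing: y=sinΔλ·cosφ2=-0.16418741, x=cosφ1·sinφ2-sinφ1·cosφ2·cosΔλ=-0.97528464; θ=atan2(y, x)=-170.4440° <0 so +360° → 189.5560° ≈ 189.6°
Leg 2: φ1=-1.3734485, φ2=-0.2272419, Δφ=1.1462066, Δλ=2.2420500 rad; a=sin²(Δφ/2)+cosφ1·cosφ2·sin²(Δλ/2)=0.4489477539; c=2·atan2(√a, √(1-a))=1.468513585; dist=6371·c=9355.900 ≈ 9355.9 km; running total=18418.0 km
Leg 2 bearing: y=sinΔλ·cosφ2=0.76291170, x=cosφ1·sinφ2-sinφ1·cosφ2·cosΔλ=-0.63838892; θ=atan2(y, x)=129.9219° ≈ 129.9°
Leg 3: φ1=-0.2272419, φ2=1.2185383, Δφ=1.4457801, Δλ=-1.8467713 rad; a=sin²(Δφ/2)+cosφ1·cosφ2·sin²(Δλ/2)=0.6515263852; c=2·atan2(√a, √(1-a))=1.878690771; dist=6371·c=11969.139 ≈ 11969.1 km; running total=30387.1 km
Leg 3 bearing: y=sinΔλ·cosφ2=-0.33196260, x=cosφ1·sinφ2-sinφ1·cosφ2·cosΔλ=0.89328598; θ=atan2(y, x)=-20.3861° <0 so +360° → 339.6139° ≈ 339.6°
Leg 4: φ1=1.2185383, φ2=-0.0769219, Δφ=-1.2954602, Δλ=-0.7927006 rad; a=sin²(Δφ/2)+cosφ1·cosφ2·sin²(Δλ/2)=0.4153334658; c=2·atan2(√a, √(1-a))=1.400643401; dist=6371·c=8923.499 ≈ 8923.5 km; running total=39310.6 km
Leg 4 bearing: y=sinΔλ·cosφ2=-0.71014535, x=cosφ1·sinφ2-sinφ1·cosφ2·cosΔλ=-0.68338854; θ=atan2(y, x)=-133.9000° <0 so +360° → 226.1000° ≈ 226.1°
Leg 5: φ1=-0.0769219, φ2=0.3312111, Δφ=0.4081330, Δλ=0.5363187 rad; a=sin²(Δφ/2)+cosφ1·cosφ2·sin²(Δλ/2)=0.1072586682; c=2·atan2(√a, √(1-a))=0.667320691; dist=6371·c=4251.500 ≈ 4251.5 km; running total=43562.1 km
Leg 5 bearing: y=sinΔλ·cosφ2=0.48320315, x=cosφ1·sinφ2-sinφ1·cosφ2·cosΔλ=0.38669329; θ=atan2(y, x)=51.3307° ≈ 51.3°

Leg 1: dist=9062.1 km, bearing=189.6°
Leg 2: dist=9355.9 km, bearing=129.9°
Leg 3: dist=11969.1 km, bearing=339.6°
Leg 4: dist=8923.5 km, bearing=226.1°
Leg 5: dist=4251.5 km, bearing=51.3°
Total: 43562.1 km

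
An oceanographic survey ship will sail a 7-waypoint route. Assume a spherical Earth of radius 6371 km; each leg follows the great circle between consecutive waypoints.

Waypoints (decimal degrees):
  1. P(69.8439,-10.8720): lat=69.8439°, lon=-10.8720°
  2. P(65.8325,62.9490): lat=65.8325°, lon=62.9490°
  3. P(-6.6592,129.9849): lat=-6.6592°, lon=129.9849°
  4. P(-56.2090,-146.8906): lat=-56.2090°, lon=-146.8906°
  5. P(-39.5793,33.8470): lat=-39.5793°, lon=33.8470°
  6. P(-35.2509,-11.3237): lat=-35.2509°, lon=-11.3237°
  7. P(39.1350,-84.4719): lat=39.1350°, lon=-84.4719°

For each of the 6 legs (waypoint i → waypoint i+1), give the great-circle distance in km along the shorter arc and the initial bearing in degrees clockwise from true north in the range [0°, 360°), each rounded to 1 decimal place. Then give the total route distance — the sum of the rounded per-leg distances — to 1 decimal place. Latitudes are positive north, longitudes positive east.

Leg 1: φ1=1.2190060, φ2=1.1489939, Δφ=-0.0700121, Δλ=1.2884195 rad; a=sin²(Δφ/2)+cosφ1·cosφ2·sin²(Δλ/2)=0.0521070434; c=2·atan2(√a, √(1-a))=0.460600122; dist=6371·c=2934.483 ≈ 2934.5 km; running total=2934.5 km
Leg 1 bearing: y=sinΔλ·cosφ2=0.39319143, x=cosφ1·sinφ2-sinφ1·cosφ2·cosΔλ=0.20728747; θ=atan2(y, x)=62.2022° ≈ 62.2°
Leg 2: φ1=1.1489939, φ2=-0.1162250, Δφ=-1.2652188, Δλ=1.1699972 rad; a=sin²(Δφ/2)+cosφ1·cosφ2·sin²(Δλ/2)=0.4735729266; c=2·atan2(√a, √(1-a))=1.517917541; dist=6371·c=9670.653 ≈ 9670.7 km; running total=12605.2 km
Leg 2 bearing: y=sinΔλ·cosφ2=0.91453764, x=cosφ1·sinφ2-sinφ1·cosφ2·cosΔλ=-0.40103285; θ=atan2(y, x)=113.6779° ≈ 113.7°
Leg 3: φ1=-0.1162250, φ2=-0.9810321, Δφ=-0.8648072, Δλ=-4.8323891 rad; a=sin²(Δφ/2)+cosφ1·cosφ2·sin²(Δλ/2)=0.4187476955; c=2·atan2(√a, √(1-a))=1.407567852; dist=6371·c=8967.615 ≈ 8967.6 km; running total=21572.8 km
Leg 3 bearing: y=sinΔλ·cosφ2=0.55216548, x=cosφ1·sinφ2-sinφ1·cosφ2·cosΔλ=-0.81774417; θ=atan2(y, x)=145.9716° ≈ 146.0°
Leg 4: φ1=-0.9810321, φ2=-0.6907891, Δφ=0.2902430, Δλ=3.1544662 rad; a=sin²(Δφ/2)+cosφ1·cosφ2·sin²(Δλ/2)=0.4495556715; c=2·atan2(√a, √(1-a))=1.469735732; dist=6371·c=9363.686 ≈ 9363.7 km; running total=30936.5 km
Leg 4 bearing: y=sinΔλ·cosφ2=-0.00992193, x=cosφ1·sinφ2-sinφ1·cosφ2·cosΔλ=-0.99484825; θ=atan2(y, x)=-179.4286° <0 so +360° → 180.5714° ≈ 180.6°
Leg 5: φ1=-0.6907891, φ2=-0.6152443, Δφ=0.0755448, Δλ=-0.7883774 rad; a=sin²(Δφ/2)+cosφ1·cosφ2·sin²(Δλ/2)=0.0942656176; c=2·atan2(√a, √(1-a))=0.624135274; dist=6371·c=3976.366 ≈ 3976.4 km; running total=34912.9 km
Leg 5 bearing: y=sinΔλ·cosφ2=-0.57916418, x=cosφ1·sinφ2-sinφ1·cosφ2·cosΔλ=-0.07802114; θ=atan2(y, x)=-97.6723° <0 so +360° → 262.3277° ≈ 262.3°
Leg 6: φ1=-0.6152443, φ2=0.6830346, Δφ=1.2982789, Δλ=-1.2766769 rad; a=sin²(Δφ/2)+cosφ1·cosφ2·sin²(Δλ/2)=0.5903217895; c=2·atan2(√a, √(1-a))=1.752437083; dist=6371·c=11164.777 ≈ 11164.8 km; running total=46077.7 km
Leg 6 bearing: y=sinΔλ·cosφ2=-0.74235241, x=cosφ1·sinφ2-sinφ1·cosφ2·cosΔλ=0.64519826; θ=atan2(y, x)=-49.0052° <0 so +360° → 310.9948° ≈ 311.0°

Leg 1: dist=2934.5 km, bearing=62.2°
Leg 2: dist=9670.7 km, bearing=113.7°
Leg 3: dist=8967.6 km, bearing=146.0°
Leg 4: dist=9363.7 km, bearing=180.6°
Leg 5: dist=3976.4 km, bearing=262.3°
Leg 6: dist=11164.8 km, bearing=311.0°
Total: 46077.7 km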